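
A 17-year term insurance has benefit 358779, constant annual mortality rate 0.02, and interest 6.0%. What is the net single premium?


NSP = benefit * sum_{k=0}^{n-1} k_p_x * q * v^(k+1)
With constant q=0.02, v=0.943396
Sum = 0.184146
NSP = 358779 * 0.184146
= 66067.6401


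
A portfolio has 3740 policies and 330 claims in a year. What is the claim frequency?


frequency = claims / policies
= 330 / 3740
= 0.0882


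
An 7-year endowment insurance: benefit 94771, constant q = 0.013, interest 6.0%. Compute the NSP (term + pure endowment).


Term component = 6635.2586
Pure endowment = 7_p_x * v^7 * benefit = 0.912473 * 0.665057 * 94771 = 57511.4709
NSP = 64146.7295


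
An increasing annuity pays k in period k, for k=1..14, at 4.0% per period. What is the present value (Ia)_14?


(Ia)_n = sum_{k=1}^{n} k * v^k, v = 1/(1+i)
v = 0.961538
Sum computed term by term:
(Ia)_14 = 72.5249


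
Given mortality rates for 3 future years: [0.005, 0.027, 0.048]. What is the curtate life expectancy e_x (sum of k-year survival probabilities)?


e_x = sum_{k=1}^{n} k_p_x
k_p_x values:
  1_p_x = 0.995
  2_p_x = 0.968135
  3_p_x = 0.921665
e_x = 2.8848


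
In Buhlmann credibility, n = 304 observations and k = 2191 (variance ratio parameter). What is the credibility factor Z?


Z = n / (n + k)
= 304 / (304 + 2191)
= 304 / 2495
= 0.1218


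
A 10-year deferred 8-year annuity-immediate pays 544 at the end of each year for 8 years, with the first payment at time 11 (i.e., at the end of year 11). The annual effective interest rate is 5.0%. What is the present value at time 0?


PV at time 10 of the 8-year annuity-immediate:
a_n = 544 * (1-(1+0.05)^(-8))/0.05 = 3515.9877
Discount back 10 years to time 0:
PV = 3515.9877 * (1+0.05)^(-10)
= 3515.9877 * 0.613913
= 2158.5115


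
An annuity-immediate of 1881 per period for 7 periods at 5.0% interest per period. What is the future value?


FV = PMT * ((1+i)^n - 1) / i
= 1881 * ((1.05)^7 - 1) / 0.05
= 1881 * (1.4071 - 1) / 0.05
= 15315.1179


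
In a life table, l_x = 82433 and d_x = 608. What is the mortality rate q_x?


q_x = d_x / l_x
= 608 / 82433
= 0.0074


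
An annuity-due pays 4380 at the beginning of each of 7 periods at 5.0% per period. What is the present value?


PV_due = PMT * (1-(1+i)^(-n))/i * (1+i)
PV_immediate = 25344.3155
PV_due = 25344.3155 * 1.05
= 26611.5313


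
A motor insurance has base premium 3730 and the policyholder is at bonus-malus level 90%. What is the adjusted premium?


adjusted = base * BM_level / 100
= 3730 * 90 / 100
= 3730 * 0.9
= 3357.0


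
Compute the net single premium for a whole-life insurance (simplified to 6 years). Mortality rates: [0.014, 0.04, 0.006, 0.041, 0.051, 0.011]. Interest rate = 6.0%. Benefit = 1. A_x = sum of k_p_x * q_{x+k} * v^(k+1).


v = 0.943396
Year 0: k_p_x=1.0, q=0.014, term=0.013208
Year 1: k_p_x=0.986, q=0.04, term=0.035101
Year 2: k_p_x=0.94656, q=0.006, term=0.004769
Year 3: k_p_x=0.940881, q=0.041, term=0.030556
Year 4: k_p_x=0.902305, q=0.051, term=0.034387
Year 5: k_p_x=0.856287, q=0.011, term=0.00664
A_x = 0.1247


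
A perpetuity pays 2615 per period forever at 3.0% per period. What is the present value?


PV = PMT / i
= 2615 / 0.03
= 87166.6667


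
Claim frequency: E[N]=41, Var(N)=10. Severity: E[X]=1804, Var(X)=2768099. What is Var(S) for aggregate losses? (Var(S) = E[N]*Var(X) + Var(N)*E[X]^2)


Var(S) = E[N]*Var(X) + Var(N)*E[X]^2
= 41*2768099 + 10*1804^2
= 113492059 + 32544160
= 1.4604e+08


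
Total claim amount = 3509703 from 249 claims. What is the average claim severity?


severity = total / number
= 3509703 / 249
= 14095.1928


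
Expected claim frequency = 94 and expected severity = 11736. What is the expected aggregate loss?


E[S] = E[N] * E[X]
= 94 * 11736
= 1.1032e+06


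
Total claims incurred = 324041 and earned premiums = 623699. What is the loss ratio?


Loss ratio = claims / premiums
= 324041 / 623699
= 0.5195


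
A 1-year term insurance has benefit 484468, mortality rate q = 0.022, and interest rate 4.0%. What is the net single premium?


NSP = benefit * q * v
v = 1/(1+i) = 0.961538
NSP = 484468 * 0.022 * 0.961538
= 10248.3615


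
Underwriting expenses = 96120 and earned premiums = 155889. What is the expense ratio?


Expense ratio = expenses / premiums
= 96120 / 155889
= 0.6166


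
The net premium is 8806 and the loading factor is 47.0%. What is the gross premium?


Gross = net * (1 + loading)
= 8806 * (1 + 0.47)
= 8806 * 1.47
= 12944.82


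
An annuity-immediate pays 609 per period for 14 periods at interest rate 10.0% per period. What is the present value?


PV = PMT * (1 - (1+i)^(-n)) / i
= 609 * (1 - (1+0.1)^(-14)) / 0.1
= 609 * (1 - 0.263331) / 0.1
= 609 * 7.366687
= 4486.3127


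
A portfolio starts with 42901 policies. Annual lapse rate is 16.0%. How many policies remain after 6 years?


remaining = initial * (1 - lapse)^years
= 42901 * (1 - 0.16)^6
= 42901 * 0.351298
= 15071.0369


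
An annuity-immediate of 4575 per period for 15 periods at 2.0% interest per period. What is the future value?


FV = PMT * ((1+i)^n - 1) / i
= 4575 * ((1.02)^15 - 1) / 0.02
= 4575 * (1.345868 - 1) / 0.02
= 79117.3824


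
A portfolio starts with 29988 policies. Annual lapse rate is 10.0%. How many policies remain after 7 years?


remaining = initial * (1 - lapse)^years
= 29988 * (1 - 0.1)^7
= 29988 * 0.478297
= 14343.1674


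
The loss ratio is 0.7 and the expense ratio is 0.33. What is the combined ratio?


Combined ratio = loss ratio + expense ratio
= 0.7 + 0.33
= 1.03


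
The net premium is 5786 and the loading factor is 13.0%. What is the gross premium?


Gross = net * (1 + loading)
= 5786 * (1 + 0.13)
= 5786 * 1.13
= 6538.18


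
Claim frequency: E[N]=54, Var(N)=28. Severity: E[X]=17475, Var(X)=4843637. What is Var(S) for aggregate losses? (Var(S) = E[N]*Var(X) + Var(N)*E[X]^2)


Var(S) = E[N]*Var(X) + Var(N)*E[X]^2
= 54*4843637 + 28*17475^2
= 261556398 + 8550517500
= 8.8121e+09


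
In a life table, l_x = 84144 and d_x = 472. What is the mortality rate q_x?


q_x = d_x / l_x
= 472 / 84144
= 0.0056


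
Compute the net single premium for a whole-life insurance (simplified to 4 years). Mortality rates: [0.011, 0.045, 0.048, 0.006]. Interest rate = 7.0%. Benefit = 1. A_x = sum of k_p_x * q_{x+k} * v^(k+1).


v = 0.934579
Year 0: k_p_x=1.0, q=0.011, term=0.01028
Year 1: k_p_x=0.989, q=0.045, term=0.038872
Year 2: k_p_x=0.944495, q=0.048, term=0.037007
Year 3: k_p_x=0.899159, q=0.006, term=0.004116
A_x = 0.0903


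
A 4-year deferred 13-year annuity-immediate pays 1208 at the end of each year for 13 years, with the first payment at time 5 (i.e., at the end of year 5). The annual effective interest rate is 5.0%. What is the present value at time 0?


PV at time 4 of the 13-year annuity-immediate:
a_n = 1208 * (1-(1+0.05)^(-13))/0.05 = 11347.4362
Discount back 4 years to time 0:
PV = 11347.4362 * (1+0.05)^(-4)
= 11347.4362 * 0.822702
= 9335.5638


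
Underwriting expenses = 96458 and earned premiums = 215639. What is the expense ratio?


Expense ratio = expenses / premiums
= 96458 / 215639
= 0.4473


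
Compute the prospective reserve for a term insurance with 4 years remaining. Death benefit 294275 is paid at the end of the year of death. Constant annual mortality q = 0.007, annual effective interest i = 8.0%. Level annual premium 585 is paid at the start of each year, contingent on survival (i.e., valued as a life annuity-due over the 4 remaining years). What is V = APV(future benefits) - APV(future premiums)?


v = 1/(1+i) = 0.925926
APV(future benefits) per unit = sum_{k=0}^{3} k_p_x * q * v^(k+1) = 0.022958
APV(future benefits) = 294275 * 0.022958 = 6755.9832
Life annuity-due factor ä_{x:4} = sum_{k=0}^{3} k_p_x * v^k = 3.542101
APV(future premiums) = 585 * 3.542101 = 2072.1289
V = 6755.9832 - 2072.1289
= 4683.8542


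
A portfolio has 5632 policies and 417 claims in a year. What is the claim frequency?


frequency = claims / policies
= 417 / 5632
= 0.074


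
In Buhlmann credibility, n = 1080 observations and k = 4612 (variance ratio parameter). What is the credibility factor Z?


Z = n / (n + k)
= 1080 / (1080 + 4612)
= 1080 / 5692
= 0.1897


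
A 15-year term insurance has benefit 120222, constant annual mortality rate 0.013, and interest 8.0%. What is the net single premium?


NSP = benefit * sum_{k=0}^{n-1} k_p_x * q * v^(k+1)
With constant q=0.013, v=0.925926
Sum = 0.103572
NSP = 120222 * 0.103572
= 12451.658


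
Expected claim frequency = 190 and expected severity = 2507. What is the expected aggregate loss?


E[S] = E[N] * E[X]
= 190 * 2507
= 476330


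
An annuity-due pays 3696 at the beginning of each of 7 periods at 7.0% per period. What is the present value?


PV_due = PMT * (1-(1+i)^(-n))/i * (1+i)
PV_immediate = 19918.8136
PV_due = 19918.8136 * 1.07
= 21313.1306


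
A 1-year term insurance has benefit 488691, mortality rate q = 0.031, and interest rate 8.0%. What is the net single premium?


NSP = benefit * q * v
v = 1/(1+i) = 0.925926
NSP = 488691 * 0.031 * 0.925926
= 14027.2417


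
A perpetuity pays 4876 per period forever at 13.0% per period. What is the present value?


PV = PMT / i
= 4876 / 0.13
= 37507.6923


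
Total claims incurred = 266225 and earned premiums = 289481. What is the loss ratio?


Loss ratio = claims / premiums
= 266225 / 289481
= 0.9197


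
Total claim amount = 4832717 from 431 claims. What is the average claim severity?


severity = total / number
= 4832717 / 431
= 11212.8005


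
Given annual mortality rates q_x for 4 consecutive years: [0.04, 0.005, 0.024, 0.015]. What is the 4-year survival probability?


p_k = 1 - q_k for each year
Survival = product of (1 - q_k)
= 0.96 * 0.995 * 0.976 * 0.985
= 0.9183


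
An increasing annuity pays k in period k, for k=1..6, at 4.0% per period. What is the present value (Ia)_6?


(Ia)_n = sum_{k=1}^{n} k * v^k, v = 1/(1+i)
v = 0.961538
Sum computed term by term:
(Ia)_6 = 17.7484


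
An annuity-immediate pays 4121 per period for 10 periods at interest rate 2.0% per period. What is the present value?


PV = PMT * (1 - (1+i)^(-n)) / i
= 4121 * (1 - (1+0.02)^(-10)) / 0.02
= 4121 * (1 - 0.820348) / 0.02
= 4121 * 8.982585
= 37017.2328


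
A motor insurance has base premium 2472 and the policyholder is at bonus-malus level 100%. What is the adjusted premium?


adjusted = base * BM_level / 100
= 2472 * 100 / 100
= 2472 * 1.0
= 2472.0


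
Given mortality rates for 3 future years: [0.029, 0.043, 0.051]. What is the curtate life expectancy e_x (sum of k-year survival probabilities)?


e_x = sum_{k=1}^{n} k_p_x
k_p_x values:
  1_p_x = 0.971
  2_p_x = 0.929247
  3_p_x = 0.881855
e_x = 2.7821


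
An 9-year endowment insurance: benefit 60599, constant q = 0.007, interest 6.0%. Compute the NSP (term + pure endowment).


Term component = 2813.374
Pure endowment = 9_p_x * v^9 * benefit = 0.938735 * 0.591898 * 60599 = 33670.9916
NSP = 36484.3656


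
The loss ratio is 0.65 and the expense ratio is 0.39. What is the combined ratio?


Combined ratio = loss ratio + expense ratio
= 0.65 + 0.39
= 1.04


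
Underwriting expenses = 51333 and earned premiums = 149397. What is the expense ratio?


Expense ratio = expenses / premiums
= 51333 / 149397
= 0.3436


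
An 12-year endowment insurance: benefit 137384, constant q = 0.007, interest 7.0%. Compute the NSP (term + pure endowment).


Term component = 7392.2845
Pure endowment = 12_p_x * v^12 * benefit = 0.91916 * 0.444012 * 137384 = 56068.8704
NSP = 63461.1549


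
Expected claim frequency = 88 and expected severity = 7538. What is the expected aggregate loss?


E[S] = E[N] * E[X]
= 88 * 7538
= 663344


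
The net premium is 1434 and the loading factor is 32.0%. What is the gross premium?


Gross = net * (1 + loading)
= 1434 * (1 + 0.32)
= 1434 * 1.32
= 1892.88


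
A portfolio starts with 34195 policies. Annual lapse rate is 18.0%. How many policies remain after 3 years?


remaining = initial * (1 - lapse)^years
= 34195 * (1 - 0.18)^3
= 34195 * 0.551368
= 18854.0288


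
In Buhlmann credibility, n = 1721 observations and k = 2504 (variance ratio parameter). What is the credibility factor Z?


Z = n / (n + k)
= 1721 / (1721 + 2504)
= 1721 / 4225
= 0.4073


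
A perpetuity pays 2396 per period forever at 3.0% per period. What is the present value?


PV = PMT / i
= 2396 / 0.03
= 79866.6667


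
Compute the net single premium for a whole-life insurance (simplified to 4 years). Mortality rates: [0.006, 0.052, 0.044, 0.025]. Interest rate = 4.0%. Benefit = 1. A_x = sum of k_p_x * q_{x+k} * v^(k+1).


v = 0.961538
Year 0: k_p_x=1.0, q=0.006, term=0.005769
Year 1: k_p_x=0.994, q=0.052, term=0.047788
Year 2: k_p_x=0.942312, q=0.044, term=0.036859
Year 3: k_p_x=0.90085, q=0.025, term=0.019251
A_x = 0.1097


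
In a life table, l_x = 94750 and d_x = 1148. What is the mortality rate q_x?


q_x = d_x / l_x
= 1148 / 94750
= 0.0121


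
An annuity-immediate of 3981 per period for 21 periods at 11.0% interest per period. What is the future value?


FV = PMT * ((1+i)^n - 1) / i
= 3981 * ((1.11)^21 - 1) / 0.11
= 3981 * (8.949166 - 1) / 0.11
= 287687.537


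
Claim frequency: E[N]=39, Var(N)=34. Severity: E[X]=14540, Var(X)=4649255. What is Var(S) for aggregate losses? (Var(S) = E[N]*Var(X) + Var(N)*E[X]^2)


Var(S) = E[N]*Var(X) + Var(N)*E[X]^2
= 39*4649255 + 34*14540^2
= 181320945 + 7187994400
= 7.3693e+09


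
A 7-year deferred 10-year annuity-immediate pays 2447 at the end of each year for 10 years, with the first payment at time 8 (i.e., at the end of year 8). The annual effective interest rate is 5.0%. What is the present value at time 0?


PV at time 7 of the 10-year annuity-immediate:
a_n = 2447 * (1-(1+0.05)^(-10))/0.05 = 18895.0854
Discount back 7 years to time 0:
PV = 18895.0854 * (1+0.05)^(-7)
= 18895.0854 * 0.710681
= 13428.3844


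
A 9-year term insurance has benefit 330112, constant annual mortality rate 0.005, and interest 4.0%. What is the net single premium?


NSP = benefit * sum_{k=0}^{n-1} k_p_x * q * v^(k+1)
With constant q=0.005, v=0.961538
Sum = 0.036489
NSP = 330112 * 0.036489
= 12045.5911


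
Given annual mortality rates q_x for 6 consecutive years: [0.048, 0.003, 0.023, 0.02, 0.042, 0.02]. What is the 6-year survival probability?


p_k = 1 - q_k for each year
Survival = product of (1 - q_k)
= 0.952 * 0.997 * 0.977 * 0.98 * 0.958 * 0.98
= 0.8532


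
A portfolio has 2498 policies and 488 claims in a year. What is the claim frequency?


frequency = claims / policies
= 488 / 2498
= 0.1954


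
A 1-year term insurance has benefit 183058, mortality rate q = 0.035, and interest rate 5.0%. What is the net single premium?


NSP = benefit * q * v
v = 1/(1+i) = 0.952381
NSP = 183058 * 0.035 * 0.952381
= 6101.9333


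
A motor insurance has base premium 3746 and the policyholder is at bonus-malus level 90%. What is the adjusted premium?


adjusted = base * BM_level / 100
= 3746 * 90 / 100
= 3746 * 0.9
= 3371.4


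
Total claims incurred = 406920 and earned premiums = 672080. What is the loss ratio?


Loss ratio = claims / premiums
= 406920 / 672080
= 0.6055


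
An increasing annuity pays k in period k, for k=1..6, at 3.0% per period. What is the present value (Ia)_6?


(Ia)_n = sum_{k=1}^{n} k * v^k, v = 1/(1+i)
v = 0.970874
Sum computed term by term:
(Ia)_6 = 18.4934


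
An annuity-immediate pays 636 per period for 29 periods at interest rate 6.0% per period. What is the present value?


PV = PMT * (1 - (1+i)^(-n)) / i
= 636 * (1 - (1+0.06)^(-29)) / 0.06
= 636 * (1 - 0.184557) / 0.06
= 636 * 13.590721
= 8643.6986


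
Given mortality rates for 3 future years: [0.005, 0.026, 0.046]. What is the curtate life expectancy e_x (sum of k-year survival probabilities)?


e_x = sum_{k=1}^{n} k_p_x
k_p_x values:
  1_p_x = 0.995
  2_p_x = 0.96913
  3_p_x = 0.92455
e_x = 2.8887


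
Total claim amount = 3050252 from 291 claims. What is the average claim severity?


severity = total / number
= 3050252 / 291
= 10481.9656


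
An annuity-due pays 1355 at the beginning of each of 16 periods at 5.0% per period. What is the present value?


PV_due = PMT * (1-(1+i)^(-n))/i * (1+i)
PV_immediate = 14685.1778
PV_due = 14685.1778 * 1.05
= 15419.4366


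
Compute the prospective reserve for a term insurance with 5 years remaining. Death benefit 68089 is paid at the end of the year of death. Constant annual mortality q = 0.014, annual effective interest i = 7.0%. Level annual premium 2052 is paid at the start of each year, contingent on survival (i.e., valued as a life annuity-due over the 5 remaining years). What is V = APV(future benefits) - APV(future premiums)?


v = 1/(1+i) = 0.934579
APV(future benefits) per unit = sum_{k=0}^{4} k_p_x * q * v^(k+1) = 0.055924
APV(future benefits) = 68089 * 0.055924 = 3807.8186
Life annuity-due factor ä_{x:5} = sum_{k=0}^{4} k_p_x * v^k = 4.274202
APV(future premiums) = 2052 * 4.274202 = 8770.6625
V = 3807.8186 - 8770.6625
= -4962.8438


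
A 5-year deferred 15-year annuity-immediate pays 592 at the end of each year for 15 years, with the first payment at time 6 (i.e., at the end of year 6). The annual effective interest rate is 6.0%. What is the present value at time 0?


PV at time 5 of the 15-year annuity-immediate:
a_n = 592 * (1-(1+0.06)^(-15))/0.06 = 5749.6514
Discount back 5 years to time 0:
PV = 5749.6514 * (1+0.06)^(-5)
= 5749.6514 * 0.747258
= 4296.474


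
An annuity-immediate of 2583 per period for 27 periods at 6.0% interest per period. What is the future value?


FV = PMT * ((1+i)^n - 1) / i
= 2583 * ((1.06)^27 - 1) / 0.06
= 2583 * (4.822346 - 1) / 0.06
= 164551.9927


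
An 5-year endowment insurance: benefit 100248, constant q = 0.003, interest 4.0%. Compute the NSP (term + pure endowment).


Term component = 1331.1632
Pure endowment = 5_p_x * v^5 * benefit = 0.98509 * 0.821927 * 100248 = 81167.9938
NSP = 82499.1571


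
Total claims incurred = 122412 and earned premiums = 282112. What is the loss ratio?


Loss ratio = claims / premiums
= 122412 / 282112
= 0.4339


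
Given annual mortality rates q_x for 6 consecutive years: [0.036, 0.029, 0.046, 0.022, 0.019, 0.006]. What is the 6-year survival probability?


p_k = 1 - q_k for each year
Survival = product of (1 - q_k)
= 0.964 * 0.971 * 0.954 * 0.978 * 0.981 * 0.994
= 0.8516


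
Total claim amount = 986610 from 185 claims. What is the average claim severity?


severity = total / number
= 986610 / 185
= 5333.027


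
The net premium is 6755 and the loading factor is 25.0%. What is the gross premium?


Gross = net * (1 + loading)
= 6755 * (1 + 0.25)
= 6755 * 1.25
= 8443.75


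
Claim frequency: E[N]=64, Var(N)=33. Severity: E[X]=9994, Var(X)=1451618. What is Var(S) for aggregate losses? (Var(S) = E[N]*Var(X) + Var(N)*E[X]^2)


Var(S) = E[N]*Var(X) + Var(N)*E[X]^2
= 64*1451618 + 33*9994^2
= 92903552 + 3296041188
= 3.3889e+09


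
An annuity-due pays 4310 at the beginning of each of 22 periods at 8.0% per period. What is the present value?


PV_due = PMT * (1-(1+i)^(-n))/i * (1+i)
PV_immediate = 43965.2052
PV_due = 43965.2052 * 1.08
= 47482.4216


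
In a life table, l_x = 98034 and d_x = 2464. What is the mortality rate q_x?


q_x = d_x / l_x
= 2464 / 98034
= 0.0251


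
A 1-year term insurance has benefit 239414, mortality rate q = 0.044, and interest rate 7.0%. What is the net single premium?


NSP = benefit * q * v
v = 1/(1+i) = 0.934579
NSP = 239414 * 0.044 * 0.934579
= 9845.0617


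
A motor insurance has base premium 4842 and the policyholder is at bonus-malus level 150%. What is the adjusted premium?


adjusted = base * BM_level / 100
= 4842 * 150 / 100
= 4842 * 1.5
= 7263.0


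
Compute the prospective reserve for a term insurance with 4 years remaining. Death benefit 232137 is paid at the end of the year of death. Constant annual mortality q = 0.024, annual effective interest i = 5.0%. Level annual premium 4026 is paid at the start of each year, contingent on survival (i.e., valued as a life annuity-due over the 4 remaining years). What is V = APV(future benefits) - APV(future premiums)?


v = 1/(1+i) = 0.952381
APV(future benefits) per unit = sum_{k=0}^{3} k_p_x * q * v^(k+1) = 0.082209
APV(future benefits) = 232137 * 0.082209 = 19083.8389
Life annuity-due factor ä_{x:4} = sum_{k=0}^{3} k_p_x * v^k = 3.59666
APV(future premiums) = 4026 * 3.59666 = 14480.1547
V = 19083.8389 - 14480.1547
= 4603.6842


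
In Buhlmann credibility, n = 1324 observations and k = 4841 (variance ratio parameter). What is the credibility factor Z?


Z = n / (n + k)
= 1324 / (1324 + 4841)
= 1324 / 6165
= 0.2148


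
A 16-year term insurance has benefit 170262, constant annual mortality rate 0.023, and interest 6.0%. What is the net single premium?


NSP = benefit * sum_{k=0}^{n-1} k_p_x * q * v^(k+1)
With constant q=0.023, v=0.943396
Sum = 0.201934
NSP = 170262 * 0.201934
= 34381.7234


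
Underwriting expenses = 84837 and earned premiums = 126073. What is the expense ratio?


Expense ratio = expenses / premiums
= 84837 / 126073
= 0.6729


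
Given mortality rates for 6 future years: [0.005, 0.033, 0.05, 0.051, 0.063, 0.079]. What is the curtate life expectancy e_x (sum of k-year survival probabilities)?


e_x = sum_{k=1}^{n} k_p_x
k_p_x values:
  1_p_x = 0.995
  2_p_x = 0.962165
  3_p_x = 0.914057
  4_p_x = 0.86744
  5_p_x = 0.812791
  6_p_x = 0.748581
e_x = 5.3


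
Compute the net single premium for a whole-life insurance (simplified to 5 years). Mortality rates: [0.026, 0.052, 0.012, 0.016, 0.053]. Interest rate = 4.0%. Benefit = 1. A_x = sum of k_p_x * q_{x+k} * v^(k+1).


v = 0.961538
Year 0: k_p_x=1.0, q=0.026, term=0.025
Year 1: k_p_x=0.974, q=0.052, term=0.046827
Year 2: k_p_x=0.923352, q=0.012, term=0.00985
Year 3: k_p_x=0.912272, q=0.016, term=0.012477
Year 4: k_p_x=0.897675, q=0.053, term=0.039105
A_x = 0.1333


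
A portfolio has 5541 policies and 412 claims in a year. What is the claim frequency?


frequency = claims / policies
= 412 / 5541
= 0.0744


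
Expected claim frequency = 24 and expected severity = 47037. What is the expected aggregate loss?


E[S] = E[N] * E[X]
= 24 * 47037
= 1.1289e+06


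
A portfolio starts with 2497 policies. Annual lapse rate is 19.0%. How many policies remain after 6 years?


remaining = initial * (1 - lapse)^years
= 2497 * (1 - 0.19)^6
= 2497 * 0.28243
= 705.2266


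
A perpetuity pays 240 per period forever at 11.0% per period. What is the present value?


PV = PMT / i
= 240 / 0.11
= 2181.8182


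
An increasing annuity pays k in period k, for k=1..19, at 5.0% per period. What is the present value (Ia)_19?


(Ia)_n = sum_{k=1}^{n} k * v^k, v = 1/(1+i)
v = 0.952381
Sum computed term by term:
(Ia)_19 = 103.4128


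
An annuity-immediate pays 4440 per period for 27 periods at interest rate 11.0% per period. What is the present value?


PV = PMT * (1 - (1+i)^(-n)) / i
= 4440 * (1 - (1+0.11)^(-27)) / 0.11
= 4440 * (1 - 0.059742) / 0.11
= 4440 * 8.5478
= 37952.233


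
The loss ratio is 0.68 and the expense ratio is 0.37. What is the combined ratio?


Combined ratio = loss ratio + expense ratio
= 0.68 + 0.37
= 1.05


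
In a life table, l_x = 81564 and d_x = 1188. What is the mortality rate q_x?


q_x = d_x / l_x
= 1188 / 81564
= 0.0146


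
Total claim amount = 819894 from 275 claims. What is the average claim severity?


severity = total / number
= 819894 / 275
= 2981.4327


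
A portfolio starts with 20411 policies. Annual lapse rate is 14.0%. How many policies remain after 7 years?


remaining = initial * (1 - lapse)^years
= 20411 * (1 - 0.14)^7
= 20411 * 0.347928
= 7101.5548


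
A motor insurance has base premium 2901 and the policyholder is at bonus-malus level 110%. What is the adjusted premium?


adjusted = base * BM_level / 100
= 2901 * 110 / 100
= 2901 * 1.1
= 3191.1


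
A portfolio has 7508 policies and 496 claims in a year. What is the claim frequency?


frequency = claims / policies
= 496 / 7508
= 0.0661


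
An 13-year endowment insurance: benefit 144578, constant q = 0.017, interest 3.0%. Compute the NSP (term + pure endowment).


Term component = 23799.4047
Pure endowment = 13_p_x * v^13 * benefit = 0.800195 * 0.680951 * 144578 = 78779.6457
NSP = 102579.0505


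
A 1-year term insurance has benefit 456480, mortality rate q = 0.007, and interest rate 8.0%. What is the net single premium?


NSP = benefit * q * v
v = 1/(1+i) = 0.925926
NSP = 456480 * 0.007 * 0.925926
= 2958.6667


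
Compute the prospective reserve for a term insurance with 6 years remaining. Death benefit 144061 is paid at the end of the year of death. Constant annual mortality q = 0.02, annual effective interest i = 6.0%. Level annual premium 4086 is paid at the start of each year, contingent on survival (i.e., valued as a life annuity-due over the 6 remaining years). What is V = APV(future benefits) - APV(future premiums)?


v = 1/(1+i) = 0.943396
APV(future benefits) per unit = sum_{k=0}^{5} k_p_x * q * v^(k+1) = 0.093879
APV(future benefits) = 144061 * 0.093879 = 13524.3054
Life annuity-due factor ä_{x:6} = sum_{k=0}^{5} k_p_x * v^k = 4.975588
APV(future premiums) = 4086 * 4.975588 = 20330.2526
V = 13524.3054 - 20330.2526
= -6805.9472


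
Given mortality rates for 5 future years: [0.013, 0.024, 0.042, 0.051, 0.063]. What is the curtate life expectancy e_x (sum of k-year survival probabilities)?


e_x = sum_{k=1}^{n} k_p_x
k_p_x values:
  1_p_x = 0.987
  2_p_x = 0.963312
  3_p_x = 0.922853
  4_p_x = 0.875787
  5_p_x = 0.820613
e_x = 4.5696


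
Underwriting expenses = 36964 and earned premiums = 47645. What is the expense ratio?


Expense ratio = expenses / premiums
= 36964 / 47645
= 0.7758


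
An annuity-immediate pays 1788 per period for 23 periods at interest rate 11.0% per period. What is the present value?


PV = PMT * (1 - (1+i)^(-n)) / i
= 1788 * (1 - (1+0.11)^(-23)) / 0.11
= 1788 * (1 - 0.090693) / 0.11
= 1788 * 8.266432
= 14780.3797


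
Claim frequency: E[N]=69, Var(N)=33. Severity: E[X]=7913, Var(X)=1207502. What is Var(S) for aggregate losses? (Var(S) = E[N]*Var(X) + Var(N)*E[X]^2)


Var(S) = E[N]*Var(X) + Var(N)*E[X]^2
= 69*1207502 + 33*7913^2
= 83317638 + 2066313777
= 2.1496e+09


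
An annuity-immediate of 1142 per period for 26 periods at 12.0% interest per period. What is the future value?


FV = PMT * ((1+i)^n - 1) / i
= 1142 * ((1.12)^26 - 1) / 0.12
= 1142 * (19.040072 - 1) / 0.12
= 171681.3532


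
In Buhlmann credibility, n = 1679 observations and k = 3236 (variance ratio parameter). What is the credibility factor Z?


Z = n / (n + k)
= 1679 / (1679 + 3236)
= 1679 / 4915
= 0.3416


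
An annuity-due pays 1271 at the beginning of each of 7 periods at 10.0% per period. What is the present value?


PV_due = PMT * (1-(1+i)^(-n))/i * (1+i)
PV_immediate = 6187.7603
PV_due = 6187.7603 * 1.1
= 6806.5363


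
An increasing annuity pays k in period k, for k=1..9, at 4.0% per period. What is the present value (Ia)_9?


(Ia)_n = sum_{k=1}^{n} k * v^k, v = 1/(1+i)
v = 0.961538
Sum computed term by term:
(Ia)_9 = 35.2366


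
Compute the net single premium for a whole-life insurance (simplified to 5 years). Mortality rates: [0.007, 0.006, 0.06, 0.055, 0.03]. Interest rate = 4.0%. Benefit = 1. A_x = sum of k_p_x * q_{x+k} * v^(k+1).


v = 0.961538
Year 0: k_p_x=1.0, q=0.007, term=0.006731
Year 1: k_p_x=0.993, q=0.006, term=0.005509
Year 2: k_p_x=0.987042, q=0.06, term=0.052649
Year 3: k_p_x=0.927819, q=0.055, term=0.043621
Year 4: k_p_x=0.876789, q=0.03, term=0.02162
A_x = 0.1301


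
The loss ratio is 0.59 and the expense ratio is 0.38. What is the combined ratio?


Combined ratio = loss ratio + expense ratio
= 0.59 + 0.38
= 0.97


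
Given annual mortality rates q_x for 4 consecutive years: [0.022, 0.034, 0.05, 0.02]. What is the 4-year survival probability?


p_k = 1 - q_k for each year
Survival = product of (1 - q_k)
= 0.978 * 0.966 * 0.95 * 0.98
= 0.8796


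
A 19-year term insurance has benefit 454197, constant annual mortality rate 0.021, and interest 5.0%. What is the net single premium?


NSP = benefit * sum_{k=0}^{n-1} k_p_x * q * v^(k+1)
With constant q=0.021, v=0.952381
Sum = 0.217569
NSP = 454197 * 0.217569
= 98819.4088


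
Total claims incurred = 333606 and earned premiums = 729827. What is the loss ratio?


Loss ratio = claims / premiums
= 333606 / 729827
= 0.4571


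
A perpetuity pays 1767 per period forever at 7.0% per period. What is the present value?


PV = PMT / i
= 1767 / 0.07
= 25242.8571


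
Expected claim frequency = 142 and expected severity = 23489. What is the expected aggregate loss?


E[S] = E[N] * E[X]
= 142 * 23489
= 3.3354e+06


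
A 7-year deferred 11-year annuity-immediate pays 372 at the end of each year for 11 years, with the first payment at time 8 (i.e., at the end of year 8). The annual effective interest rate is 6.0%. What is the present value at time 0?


PV at time 7 of the 11-year annuity-immediate:
a_n = 372 * (1-(1+0.06)^(-11))/0.06 = 2933.9173
Discount back 7 years to time 0:
PV = 2933.9173 * (1+0.06)^(-7)
= 2933.9173 * 0.665057
= 1951.2226


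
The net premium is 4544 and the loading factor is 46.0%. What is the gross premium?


Gross = net * (1 + loading)
= 4544 * (1 + 0.46)
= 4544 * 1.46
= 6634.24


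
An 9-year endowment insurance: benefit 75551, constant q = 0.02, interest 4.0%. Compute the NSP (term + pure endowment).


Term component = 10431.5754
Pure endowment = 9_p_x * v^9 * benefit = 0.833748 * 0.702587 * 75551 = 44256.2737
NSP = 54687.8492


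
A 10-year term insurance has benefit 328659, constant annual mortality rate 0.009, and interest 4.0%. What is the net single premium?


NSP = benefit * sum_{k=0}^{n-1} k_p_x * q * v^(k+1)
With constant q=0.009, v=0.961538
Sum = 0.070316
NSP = 328659 * 0.070316
= 23110.0344


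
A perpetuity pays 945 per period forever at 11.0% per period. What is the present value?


PV = PMT / i
= 945 / 0.11
= 8590.9091


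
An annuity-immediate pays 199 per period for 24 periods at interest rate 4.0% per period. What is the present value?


PV = PMT * (1 - (1+i)^(-n)) / i
= 199 * (1 - (1+0.04)^(-24)) / 0.04
= 199 * (1 - 0.390121) / 0.04
= 199 * 15.246963
= 3034.1457


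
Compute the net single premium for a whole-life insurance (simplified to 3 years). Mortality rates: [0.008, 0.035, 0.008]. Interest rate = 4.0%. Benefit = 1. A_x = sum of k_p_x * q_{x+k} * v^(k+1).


v = 0.961538
Year 0: k_p_x=1.0, q=0.008, term=0.007692
Year 1: k_p_x=0.992, q=0.035, term=0.032101
Year 2: k_p_x=0.95728, q=0.008, term=0.006808
A_x = 0.0466


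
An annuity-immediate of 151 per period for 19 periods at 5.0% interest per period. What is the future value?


FV = PMT * ((1+i)^n - 1) / i
= 151 * ((1.05)^19 - 1) / 0.05
= 151 * (2.52695 - 1) / 0.05
= 4611.3896


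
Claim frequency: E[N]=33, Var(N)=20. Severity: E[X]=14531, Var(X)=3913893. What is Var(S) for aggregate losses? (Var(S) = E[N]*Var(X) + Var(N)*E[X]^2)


Var(S) = E[N]*Var(X) + Var(N)*E[X]^2
= 33*3913893 + 20*14531^2
= 129158469 + 4222999220
= 4.3522e+09


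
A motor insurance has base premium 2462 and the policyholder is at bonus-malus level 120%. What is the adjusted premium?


adjusted = base * BM_level / 100
= 2462 * 120 / 100
= 2462 * 1.2
= 2954.4


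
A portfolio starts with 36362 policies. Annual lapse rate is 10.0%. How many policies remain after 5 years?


remaining = initial * (1 - lapse)^years
= 36362 * (1 - 0.1)^5
= 36362 * 0.59049
= 21471.3974


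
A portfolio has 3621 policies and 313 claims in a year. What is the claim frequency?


frequency = claims / policies
= 313 / 3621
= 0.0864


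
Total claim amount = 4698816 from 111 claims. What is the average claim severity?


severity = total / number
= 4698816 / 111
= 42331.6757


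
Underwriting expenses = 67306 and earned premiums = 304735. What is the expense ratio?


Expense ratio = expenses / premiums
= 67306 / 304735
= 0.2209


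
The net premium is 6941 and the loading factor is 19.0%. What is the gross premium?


Gross = net * (1 + loading)
= 6941 * (1 + 0.19)
= 6941 * 1.19
= 8259.79


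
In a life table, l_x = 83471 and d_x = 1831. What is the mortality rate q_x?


q_x = d_x / l_x
= 1831 / 83471
= 0.0219


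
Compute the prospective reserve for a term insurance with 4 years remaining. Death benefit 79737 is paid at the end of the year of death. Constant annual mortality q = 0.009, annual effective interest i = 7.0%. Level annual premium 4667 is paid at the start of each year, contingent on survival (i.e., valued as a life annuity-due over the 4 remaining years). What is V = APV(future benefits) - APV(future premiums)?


v = 1/(1+i) = 0.934579
APV(future benefits) per unit = sum_{k=0}^{3} k_p_x * q * v^(k+1) = 0.030099
APV(future benefits) = 79737 * 0.030099 = 2399.987
Life annuity-due factor ä_{x:4} = sum_{k=0}^{3} k_p_x * v^k = 3.578411
APV(future premiums) = 4667 * 3.578411 = 16700.446
V = 2399.987 - 16700.446
= -14300.459


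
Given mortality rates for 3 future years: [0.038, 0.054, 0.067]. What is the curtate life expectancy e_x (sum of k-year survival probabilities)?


e_x = sum_{k=1}^{n} k_p_x
k_p_x values:
  1_p_x = 0.962
  2_p_x = 0.910052
  3_p_x = 0.849079
e_x = 2.7211


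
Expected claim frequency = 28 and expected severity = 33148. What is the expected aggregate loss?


E[S] = E[N] * E[X]
= 28 * 33148
= 928144


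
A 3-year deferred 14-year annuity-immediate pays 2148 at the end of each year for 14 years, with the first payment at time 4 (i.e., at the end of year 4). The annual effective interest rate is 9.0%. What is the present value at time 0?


PV at time 3 of the 14-year annuity-immediate:
a_n = 2148 * (1-(1+0.09)^(-14))/0.09 = 16724.651
Discount back 3 years to time 0:
PV = 16724.651 * (1+0.09)^(-3)
= 16724.651 * 0.772183
= 12914.4992


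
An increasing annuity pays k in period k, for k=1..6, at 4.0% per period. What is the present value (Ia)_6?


(Ia)_n = sum_{k=1}^{n} k * v^k, v = 1/(1+i)
v = 0.961538
Sum computed term by term:
(Ia)_6 = 17.7484


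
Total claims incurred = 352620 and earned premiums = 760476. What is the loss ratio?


Loss ratio = claims / premiums
= 352620 / 760476
= 0.4637


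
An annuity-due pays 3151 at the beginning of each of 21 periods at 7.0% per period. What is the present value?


PV_due = PMT * (1-(1+i)^(-n))/i * (1+i)
PV_immediate = 34142.7466
PV_due = 34142.7466 * 1.07
= 36532.7389


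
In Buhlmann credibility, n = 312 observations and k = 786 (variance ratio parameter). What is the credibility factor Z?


Z = n / (n + k)
= 312 / (312 + 786)
= 312 / 1098
= 0.2842


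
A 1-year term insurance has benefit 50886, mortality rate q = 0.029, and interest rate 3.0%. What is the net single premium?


NSP = benefit * q * v
v = 1/(1+i) = 0.970874
NSP = 50886 * 0.029 * 0.970874
= 1432.7126


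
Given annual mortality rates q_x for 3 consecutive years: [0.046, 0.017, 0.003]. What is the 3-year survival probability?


p_k = 1 - q_k for each year
Survival = product of (1 - q_k)
= 0.954 * 0.983 * 0.997
= 0.935


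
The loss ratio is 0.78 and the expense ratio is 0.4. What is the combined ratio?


Combined ratio = loss ratio + expense ratio
= 0.78 + 0.4
= 1.18


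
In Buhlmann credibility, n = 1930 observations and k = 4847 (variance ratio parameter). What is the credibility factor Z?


Z = n / (n + k)
= 1930 / (1930 + 4847)
= 1930 / 6777
= 0.2848


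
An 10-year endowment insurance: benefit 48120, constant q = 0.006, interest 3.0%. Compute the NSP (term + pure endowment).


Term component = 2400.9103
Pure endowment = 10_p_x * v^10 * benefit = 0.941594 * 0.744094 * 48120 = 33714.5382
NSP = 36115.4485


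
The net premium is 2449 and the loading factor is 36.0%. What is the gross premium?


Gross = net * (1 + loading)
= 2449 * (1 + 0.36)
= 2449 * 1.36
= 3330.64


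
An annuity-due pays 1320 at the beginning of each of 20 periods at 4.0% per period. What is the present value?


PV_due = PMT * (1-(1+i)^(-n))/i * (1+i)
PV_immediate = 17939.2308
PV_due = 17939.2308 * 1.04
= 18656.8


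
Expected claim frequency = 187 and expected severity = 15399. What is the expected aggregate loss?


E[S] = E[N] * E[X]
= 187 * 15399
= 2.8796e+06


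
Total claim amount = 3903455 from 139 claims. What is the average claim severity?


severity = total / number
= 3903455 / 139
= 28082.4101


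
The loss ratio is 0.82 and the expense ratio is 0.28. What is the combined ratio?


Combined ratio = loss ratio + expense ratio
= 0.82 + 0.28
= 1.1


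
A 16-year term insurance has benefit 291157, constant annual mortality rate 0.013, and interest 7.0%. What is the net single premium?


NSP = benefit * sum_{k=0}^{n-1} k_p_x * q * v^(k+1)
With constant q=0.013, v=0.934579
Sum = 0.113594
NSP = 291157 * 0.113594
= 33073.6126


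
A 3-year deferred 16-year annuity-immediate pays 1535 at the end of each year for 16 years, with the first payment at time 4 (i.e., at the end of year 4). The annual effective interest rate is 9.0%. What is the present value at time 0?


PV at time 3 of the 16-year annuity-immediate:
a_n = 1535 * (1-(1+0.09)^(-16))/0.09 = 12759.7768
Discount back 3 years to time 0:
PV = 12759.7768 * (1+0.09)^(-3)
= 12759.7768 * 0.772183
= 9852.8889


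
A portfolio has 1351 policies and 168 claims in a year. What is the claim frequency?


frequency = claims / policies
= 168 / 1351
= 0.1244


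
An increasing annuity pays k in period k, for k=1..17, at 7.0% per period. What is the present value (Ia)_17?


(Ia)_n = sum_{k=1}^{n} k * v^k, v = 1/(1+i)
v = 0.934579
Sum computed term by term:
(Ia)_17 = 72.3555


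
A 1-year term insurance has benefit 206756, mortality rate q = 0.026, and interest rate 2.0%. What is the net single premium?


NSP = benefit * q * v
v = 1/(1+i) = 0.980392
NSP = 206756 * 0.026 * 0.980392
= 5270.251


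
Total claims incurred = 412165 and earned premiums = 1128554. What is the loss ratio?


Loss ratio = claims / premiums
= 412165 / 1128554
= 0.3652


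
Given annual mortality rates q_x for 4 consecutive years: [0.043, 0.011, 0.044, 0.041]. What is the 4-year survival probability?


p_k = 1 - q_k for each year
Survival = product of (1 - q_k)
= 0.957 * 0.989 * 0.956 * 0.959
= 0.8677


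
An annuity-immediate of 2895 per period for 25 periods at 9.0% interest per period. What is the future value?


FV = PMT * ((1+i)^n - 1) / i
= 2895 * ((1.09)^25 - 1) / 0.09
= 2895 * (8.623081 - 1) / 0.09
= 245209.0946


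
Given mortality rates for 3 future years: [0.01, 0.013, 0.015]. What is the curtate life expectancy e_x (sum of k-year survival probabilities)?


e_x = sum_{k=1}^{n} k_p_x
k_p_x values:
  1_p_x = 0.99
  2_p_x = 0.97713
  3_p_x = 0.962473
e_x = 2.9296


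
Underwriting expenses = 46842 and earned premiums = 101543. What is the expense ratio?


Expense ratio = expenses / premiums
= 46842 / 101543
= 0.4613


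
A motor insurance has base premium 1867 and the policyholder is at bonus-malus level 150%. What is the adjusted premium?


adjusted = base * BM_level / 100
= 1867 * 150 / 100
= 1867 * 1.5
= 2800.5


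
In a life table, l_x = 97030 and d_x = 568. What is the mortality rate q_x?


q_x = d_x / l_x
= 568 / 97030
= 0.0059


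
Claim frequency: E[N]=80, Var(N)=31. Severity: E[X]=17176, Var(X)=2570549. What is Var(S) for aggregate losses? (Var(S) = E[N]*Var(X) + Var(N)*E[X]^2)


Var(S) = E[N]*Var(X) + Var(N)*E[X]^2
= 80*2570549 + 31*17176^2
= 205643920 + 9145464256
= 9.3511e+09
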